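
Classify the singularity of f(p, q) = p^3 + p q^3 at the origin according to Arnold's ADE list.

E_{7}

The Hessian of f at 0 is [[0, 0], [0, 0]] with rank 0, so corank 2. A Groebner basis of the Jacobian ideal J(f) in C{p,q} is {p^3, p*q^2, 3*p^2 + q^3}; counting standard monomials gives mu = 7. Corank 2; j^3 = p^3 is a perfect cube, so E-series; the 4-jet and mu = 7 give E_7.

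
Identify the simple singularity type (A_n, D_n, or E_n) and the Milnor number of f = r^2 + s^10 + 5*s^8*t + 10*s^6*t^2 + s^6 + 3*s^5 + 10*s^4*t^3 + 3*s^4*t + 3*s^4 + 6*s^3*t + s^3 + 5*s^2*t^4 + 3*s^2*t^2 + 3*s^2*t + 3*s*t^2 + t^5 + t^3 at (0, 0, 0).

The Hessian of f at 0 has rank 1. Corank 2; j^3 = (s + t)^3 is a perfect cube, so E-series; the 5-jet and mu = 8 give E_8.

Type E8, Milnor number mu = 8.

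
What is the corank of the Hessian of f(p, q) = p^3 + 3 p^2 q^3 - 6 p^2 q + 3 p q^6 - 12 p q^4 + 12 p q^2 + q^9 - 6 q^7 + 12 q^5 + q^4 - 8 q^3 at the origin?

2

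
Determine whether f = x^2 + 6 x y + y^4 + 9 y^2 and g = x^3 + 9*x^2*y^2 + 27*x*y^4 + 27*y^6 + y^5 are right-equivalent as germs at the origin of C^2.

No.

The Hessian of f at 0 has rank 1. Corank 1: A-series; mu = 3 gives A_3. The Hessian of g at 0 has rank 0. Corank 2; j^3 = x^3 is a perfect cube, so E-series; the 5-jet and mu = 8 give E_8. f is A_3 but g is E_8, hence not right-equivalent.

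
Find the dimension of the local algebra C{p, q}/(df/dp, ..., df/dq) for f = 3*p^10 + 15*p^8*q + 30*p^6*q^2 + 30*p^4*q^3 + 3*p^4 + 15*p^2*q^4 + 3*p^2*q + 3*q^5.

6

The Hessian of f at 0 is [[0, 0], [0, 0]] with rank 0, so corank 2. A Groebner basis of the Jacobian ideal J(f) in C{p,q} is {p^2/5 + q^4, p^3, p*q}; counting standard monomials gives mu = 6. Corank 2; j^3 = 3*p^2*q has shape L^2 M (L != M), so D-series; mu = 6 gives D_6.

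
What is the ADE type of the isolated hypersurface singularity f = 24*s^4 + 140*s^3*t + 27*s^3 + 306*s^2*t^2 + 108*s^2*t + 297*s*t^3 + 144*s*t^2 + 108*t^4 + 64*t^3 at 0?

E_7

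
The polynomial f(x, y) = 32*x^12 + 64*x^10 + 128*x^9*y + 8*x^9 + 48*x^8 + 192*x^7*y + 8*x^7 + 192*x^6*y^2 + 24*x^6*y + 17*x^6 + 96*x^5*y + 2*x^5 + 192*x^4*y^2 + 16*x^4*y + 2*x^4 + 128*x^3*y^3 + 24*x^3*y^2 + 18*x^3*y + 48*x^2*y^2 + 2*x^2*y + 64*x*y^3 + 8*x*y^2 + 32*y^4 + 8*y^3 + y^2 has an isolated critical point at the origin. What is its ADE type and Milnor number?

The Hessian of f at 0 is [[0, 0], [0, 2]] with rank 1, so corank 1. A Groebner basis of the Jacobian ideal J(f) in C{x,y} is {x^2 + y, x*y, y^2}; counting standard monomials gives mu = 3. Corank 1: A-series; mu = 3 gives A_3.

Type A_3, Milnor number mu = 3.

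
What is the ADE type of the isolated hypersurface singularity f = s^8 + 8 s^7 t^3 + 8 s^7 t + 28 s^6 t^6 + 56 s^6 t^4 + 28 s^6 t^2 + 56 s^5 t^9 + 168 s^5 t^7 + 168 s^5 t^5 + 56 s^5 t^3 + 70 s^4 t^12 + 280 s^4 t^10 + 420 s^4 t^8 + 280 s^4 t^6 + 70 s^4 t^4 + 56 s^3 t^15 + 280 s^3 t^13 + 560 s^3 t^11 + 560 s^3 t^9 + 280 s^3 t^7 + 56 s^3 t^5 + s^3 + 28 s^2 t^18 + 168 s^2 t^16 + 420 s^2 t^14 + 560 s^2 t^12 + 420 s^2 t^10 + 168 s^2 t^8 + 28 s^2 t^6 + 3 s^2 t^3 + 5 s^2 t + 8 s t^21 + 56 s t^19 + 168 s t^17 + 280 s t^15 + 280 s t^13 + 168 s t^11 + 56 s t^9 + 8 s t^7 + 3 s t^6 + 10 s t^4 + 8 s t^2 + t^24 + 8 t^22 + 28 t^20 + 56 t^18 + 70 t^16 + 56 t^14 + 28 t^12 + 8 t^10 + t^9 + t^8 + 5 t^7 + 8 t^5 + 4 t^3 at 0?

The Hessian of f at 0 has rank 0. Corank 2; j^3 = (s + t)*(s + 2*t)^2 has shape L^2 M (L != M), so D-series; mu = 9 gives D_9.

D9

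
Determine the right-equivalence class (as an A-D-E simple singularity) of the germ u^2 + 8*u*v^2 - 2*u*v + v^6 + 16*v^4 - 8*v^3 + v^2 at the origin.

The Hessian of f at 0 has rank 1. Corank 1: A-series; mu = 5 gives A_5.

A_5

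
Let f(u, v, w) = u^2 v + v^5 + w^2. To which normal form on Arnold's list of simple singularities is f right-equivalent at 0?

D_6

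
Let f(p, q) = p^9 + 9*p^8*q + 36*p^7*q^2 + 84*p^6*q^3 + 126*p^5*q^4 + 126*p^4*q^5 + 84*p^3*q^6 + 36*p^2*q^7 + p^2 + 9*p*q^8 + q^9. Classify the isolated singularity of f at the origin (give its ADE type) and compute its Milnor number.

The Hessian of f at 0 has rank 1. Corank 1: A-series; mu = 8 gives A_8.

Type A_8, Milnor number mu = 8.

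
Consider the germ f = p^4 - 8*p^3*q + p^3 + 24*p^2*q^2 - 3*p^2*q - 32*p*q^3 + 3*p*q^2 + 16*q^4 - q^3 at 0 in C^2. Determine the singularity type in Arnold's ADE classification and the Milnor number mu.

Type E_{6}, Milnor number mu = 6.

The Hessian of f at 0 is [[0, 0], [0, 0]] with rank 0, so corank 2. A Groebner basis of the Jacobian ideal J(f) in C{p,q} is {q^4, p*q^2 - 4*q^3/3, p^2 - 2*p*q + q^2}; counting standard monomials gives mu = 6. Corank 2; j^3 = (p - q)^3 is a perfect cube, so E-series; the 4-jet and mu = 6 give E_6.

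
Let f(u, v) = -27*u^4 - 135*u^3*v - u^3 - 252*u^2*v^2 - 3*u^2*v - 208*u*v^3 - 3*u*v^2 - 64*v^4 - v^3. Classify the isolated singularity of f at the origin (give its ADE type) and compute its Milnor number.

The Hessian of f at 0 is [[0, 0], [0, 0]] with rank 0, so corank 2. A Groebner basis of the Jacobian ideal J(f) in C{u,v} is {u^2/3 + 2*u*v/3 + v^4 + v^3/9 + v^2/3, u^3 + 7*u^2/3 + 14*u*v/3 + 16*v^3/9 + 7*v^2/3, u^2*v - 13*u^2/9 - 26*u*v/9 - 40*v^3/27 - 13*v^2/9, 2*u^2/3 + u*v^2 + 4*u*v/3 + 11*v^3/9 + 2*v^2/3}; counting standard monomials gives mu = 7. Corank 2; j^3 = -(u + v)^3 is a perfect cube, so E-series; the 4-jet and mu = 7 give E_7.

Type E7, Milnor number mu = 7.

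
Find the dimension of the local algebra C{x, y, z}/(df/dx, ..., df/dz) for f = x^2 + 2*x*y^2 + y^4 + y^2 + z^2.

The Hessian of f at 0 is [[2, 0, 0], [0, 2, 0], [0, 0, 2]] with rank 3, so corank 0. A Groebner basis of the Jacobian ideal J(f) in C{x,y,z} is {x, y, z}; counting standard monomials gives mu = 1. Corank 0: nondegenerate Morse point, so A_1.

1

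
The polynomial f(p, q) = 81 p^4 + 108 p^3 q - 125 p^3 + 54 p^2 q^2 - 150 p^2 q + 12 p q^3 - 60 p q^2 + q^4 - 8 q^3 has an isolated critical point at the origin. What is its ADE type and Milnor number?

Type E6, Milnor number mu = 6.

The Hessian of f at 0 has rank 0. Corank 2; j^3 = -(5*p + 2*q)^3 is a perfect cube, so E-series; the 4-jet and mu = 6 give E_6.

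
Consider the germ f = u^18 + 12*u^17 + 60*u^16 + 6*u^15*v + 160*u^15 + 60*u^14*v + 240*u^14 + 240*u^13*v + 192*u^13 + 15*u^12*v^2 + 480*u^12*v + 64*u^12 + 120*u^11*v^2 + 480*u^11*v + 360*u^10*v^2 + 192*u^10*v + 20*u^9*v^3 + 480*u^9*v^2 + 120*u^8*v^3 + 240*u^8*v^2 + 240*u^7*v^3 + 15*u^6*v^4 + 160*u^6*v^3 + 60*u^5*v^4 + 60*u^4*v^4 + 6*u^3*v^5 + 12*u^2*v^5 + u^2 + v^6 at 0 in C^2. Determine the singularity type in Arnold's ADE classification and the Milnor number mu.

The Hessian of f at 0 has rank 1. Corank 1: A-series; mu = 5 gives A_5.

Type A_5, Milnor number mu = 5.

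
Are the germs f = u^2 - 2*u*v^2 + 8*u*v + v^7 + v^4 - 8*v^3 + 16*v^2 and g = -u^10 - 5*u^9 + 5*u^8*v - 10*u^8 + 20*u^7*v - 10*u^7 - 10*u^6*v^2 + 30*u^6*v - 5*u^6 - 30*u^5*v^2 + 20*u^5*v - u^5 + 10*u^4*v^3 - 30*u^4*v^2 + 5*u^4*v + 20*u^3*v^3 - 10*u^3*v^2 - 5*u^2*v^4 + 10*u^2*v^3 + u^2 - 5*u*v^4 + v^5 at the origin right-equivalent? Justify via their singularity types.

No.

The Hessian of f at 0 has rank 1. Corank 1: A-series; mu = 6 gives A_6. The Hessian of g at 0 has rank 1. Corank 1: A-series; mu = 4 gives A_4. f is A_6 but g is A_4, hence not right-equivalent.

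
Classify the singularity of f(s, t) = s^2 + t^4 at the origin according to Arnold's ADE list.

A_{3}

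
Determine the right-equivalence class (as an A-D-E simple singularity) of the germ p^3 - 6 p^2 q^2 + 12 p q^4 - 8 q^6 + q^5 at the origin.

The Hessian of f at 0 has rank 0. Corank 2; j^3 = p^3 is a perfect cube, so E-series; the 5-jet and mu = 8 give E_8.

E_{8}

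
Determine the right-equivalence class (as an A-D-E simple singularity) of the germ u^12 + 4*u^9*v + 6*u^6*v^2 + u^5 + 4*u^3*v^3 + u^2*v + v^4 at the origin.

D_{5}

The Hessian of f at 0 has rank 0. Corank 2; j^3 = u^2*v has shape L^2 M (L != M), so D-series; mu = 5 gives D_5.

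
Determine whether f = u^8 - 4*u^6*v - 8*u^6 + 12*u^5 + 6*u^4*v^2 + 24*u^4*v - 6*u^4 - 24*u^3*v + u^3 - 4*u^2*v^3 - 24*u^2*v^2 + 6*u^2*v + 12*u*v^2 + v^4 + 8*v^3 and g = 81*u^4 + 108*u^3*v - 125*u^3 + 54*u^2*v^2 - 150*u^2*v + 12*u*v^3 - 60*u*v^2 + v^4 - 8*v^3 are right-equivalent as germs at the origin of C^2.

Yes.

The Hessian of f at 0 is [[0, 0], [0, 0]] with rank 0, so corank 2. A Groebner basis of the Jacobian ideal J(f) in C{u,v} is {u^3 - 3*u^2/4 - 3*u*v - 3*v^2, u^2*v + u^2/4 + u*v + v^2, -u^2/16 + u*v^2 - u*v/4 - v^2/4, v^3}; counting standard monomials gives mu = 6. Corank 2; j^3 = (u + 2*v)^3 is a perfect cube, so E-series; the 4-jet and mu = 6 give E_6. The Hessian of g at 0 is [[0, 0], [0, 0]] with rank 0, so corank 2. A Groebner basis of the Jacobian ideal J(g) in C{u,v} is {v^4, u*v^2 + 17*v^3/45, u^2 + 4*u*v/5 + 4*v^2/25}; counting standard monomials gives mu = 6. Corank 2; j^3 = -(5*u + 2*v)^3 is a perfect cube, so E-series; the 4-jet and mu = 6 give E_6. Both have type E_6, hence right-equivalent.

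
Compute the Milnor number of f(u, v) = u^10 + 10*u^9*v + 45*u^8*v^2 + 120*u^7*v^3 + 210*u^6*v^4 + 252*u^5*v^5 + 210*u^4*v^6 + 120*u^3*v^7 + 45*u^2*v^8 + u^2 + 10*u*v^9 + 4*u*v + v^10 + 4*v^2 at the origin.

9

The Hessian of f at 0 has rank 1. Corank 1: A-series; mu = 9 gives A_9.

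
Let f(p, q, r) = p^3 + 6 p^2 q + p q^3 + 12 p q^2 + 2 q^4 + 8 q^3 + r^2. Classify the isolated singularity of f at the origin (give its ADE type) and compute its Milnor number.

The Hessian of f at 0 has rank 1. Corank 2; j^3 = (p + 2*q)^3 is a perfect cube, so E-series; the 4-jet and mu = 7 give E_7.

Type E_7, Milnor number mu = 7.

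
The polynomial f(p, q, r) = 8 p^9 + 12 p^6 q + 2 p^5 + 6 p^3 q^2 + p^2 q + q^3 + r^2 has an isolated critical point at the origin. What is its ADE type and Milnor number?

Type D_{4}, Milnor number mu = 4.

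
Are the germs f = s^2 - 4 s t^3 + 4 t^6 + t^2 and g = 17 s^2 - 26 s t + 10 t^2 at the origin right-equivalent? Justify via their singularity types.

The Hessian of f at 0 is [[2, 0], [0, 2]] with rank 2, so corank 0. A Groebner basis of the Jacobian ideal J(f) in C{s,t} is {s, t}; counting standard monomials gives mu = 1. Corank 0: nondegenerate Morse point, so A_1. The Hessian of g at 0 is [[34, -26], [-26, 20]] with rank 2, so corank 0. A Groebner basis of the Jacobian ideal J(g) in C{s,t} is {s, t}; counting standard monomials gives mu = 1. Corank 0: nondegenerate Morse point, so A_1. Both have type A_1, hence right-equivalent.

Yes.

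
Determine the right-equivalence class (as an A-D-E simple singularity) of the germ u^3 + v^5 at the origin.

The Hessian of f at 0 has rank 0. Corank 2; j^3 = u^3 is a perfect cube, so E-series; the 5-jet and mu = 8 give E_8.

E8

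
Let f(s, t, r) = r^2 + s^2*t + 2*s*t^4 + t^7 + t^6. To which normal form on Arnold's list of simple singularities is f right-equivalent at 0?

The Hessian of f at 0 has rank 1. Corank 2; j^3 = s^2*t has shape L^2 M (L != M), so D-series; mu = 7 gives D_7.

D7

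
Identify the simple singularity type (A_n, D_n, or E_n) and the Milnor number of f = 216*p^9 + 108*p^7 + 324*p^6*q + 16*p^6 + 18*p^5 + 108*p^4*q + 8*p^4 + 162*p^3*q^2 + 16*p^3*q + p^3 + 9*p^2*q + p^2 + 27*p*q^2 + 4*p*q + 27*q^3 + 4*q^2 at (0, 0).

The Hessian of f at 0 has rank 1. Corank 1: A-series; mu = 2 gives A_2.

Type A_2, Milnor number mu = 2.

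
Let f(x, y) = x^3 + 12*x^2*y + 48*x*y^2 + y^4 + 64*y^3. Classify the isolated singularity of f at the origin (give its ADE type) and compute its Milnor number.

Type E_6, Milnor number mu = 6.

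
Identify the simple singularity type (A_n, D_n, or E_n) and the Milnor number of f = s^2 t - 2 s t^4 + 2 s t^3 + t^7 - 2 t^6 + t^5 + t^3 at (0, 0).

The Hessian of f at 0 has rank 0. Corank 2; j^3 = t*(s^2 + t^2) splits into three distinct lines over C (the quadratic factor has nonzero discriminant), so D_4.

Type D_{4}, Milnor number mu = 4.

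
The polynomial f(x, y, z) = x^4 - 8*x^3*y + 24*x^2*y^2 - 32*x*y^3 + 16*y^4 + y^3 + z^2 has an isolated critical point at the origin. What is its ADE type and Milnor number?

The Hessian of f at 0 has rank 1. Corank 2; j^3 = y^3 is a perfect cube, so E-series; the 4-jet and mu = 6 give E_6.

Type E_6, Milnor number mu = 6.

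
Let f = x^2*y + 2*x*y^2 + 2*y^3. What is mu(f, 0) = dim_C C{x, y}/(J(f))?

4

The Hessian of f at 0 is [[0, 0], [0, 0]] with rank 0, so corank 2. A Groebner basis of the Jacobian ideal J(f) in C{x,y} is {y^3, x^2 + 2*y^2, x*y + y^2}; counting standard monomials gives mu = 4. Corank 2; j^3 = y*(x^2 + 2*x*y + 2*y^2) splits into three distinct lines over C (the quadratic factor has nonzero discriminant), so D_4.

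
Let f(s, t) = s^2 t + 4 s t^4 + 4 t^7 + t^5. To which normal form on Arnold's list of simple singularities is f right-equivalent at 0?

D6

The Hessian of f at 0 is [[0, 0], [0, 0]] with rank 0, so corank 2. A Groebner basis of the Jacobian ideal J(f) in C{s,t} is {s*t/2 + t^4, s*t^2, s^2 - 5*s*t/2}; counting standard monomials gives mu = 6. Corank 2; j^3 = s^2*t has shape L^2 M (L != M), so D-series; mu = 6 gives D_6.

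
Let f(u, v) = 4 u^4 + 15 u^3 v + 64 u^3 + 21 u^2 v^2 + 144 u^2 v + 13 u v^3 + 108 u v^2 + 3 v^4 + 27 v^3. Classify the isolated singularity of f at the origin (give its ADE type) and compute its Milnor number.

The Hessian of f at 0 is [[0, 0], [0, 0]] with rank 0, so corank 2. A Groebner basis of the Jacobian ideal J(f) in C{u,v} is {196608*u^2 + 294912*u*v + v^4 + 64*v^3 + 110592*v^2, u^3 + 1008*u^2 + 1512*u*v + 3*v^3/4 + 567*v^2, u^2*v - 832*u^2 - 1248*u*v - 5*v^3/6 - 468*v^2, 512*u^2 + u*v^2 + 768*u*v + 11*v^3/12 + 288*v^2}; counting standard monomials gives mu = 7. Corank 2; j^3 = (4*u + 3*v)^3 is a perfect cube, so E-series; the 4-jet and mu = 7 give E_7.

Type E7, Milnor number mu = 7.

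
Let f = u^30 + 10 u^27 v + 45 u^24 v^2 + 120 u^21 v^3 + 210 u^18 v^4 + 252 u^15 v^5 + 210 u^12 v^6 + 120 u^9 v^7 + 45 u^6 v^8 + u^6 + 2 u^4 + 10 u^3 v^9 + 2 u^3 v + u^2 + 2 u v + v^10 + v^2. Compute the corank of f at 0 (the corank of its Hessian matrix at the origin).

1

Hessian at 0 has rank 1.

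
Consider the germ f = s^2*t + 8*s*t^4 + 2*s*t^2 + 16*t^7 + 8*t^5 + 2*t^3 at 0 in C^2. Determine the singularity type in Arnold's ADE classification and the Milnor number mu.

Type D4, Milnor number mu = 4.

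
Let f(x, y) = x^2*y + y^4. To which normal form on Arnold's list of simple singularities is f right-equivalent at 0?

D_{5}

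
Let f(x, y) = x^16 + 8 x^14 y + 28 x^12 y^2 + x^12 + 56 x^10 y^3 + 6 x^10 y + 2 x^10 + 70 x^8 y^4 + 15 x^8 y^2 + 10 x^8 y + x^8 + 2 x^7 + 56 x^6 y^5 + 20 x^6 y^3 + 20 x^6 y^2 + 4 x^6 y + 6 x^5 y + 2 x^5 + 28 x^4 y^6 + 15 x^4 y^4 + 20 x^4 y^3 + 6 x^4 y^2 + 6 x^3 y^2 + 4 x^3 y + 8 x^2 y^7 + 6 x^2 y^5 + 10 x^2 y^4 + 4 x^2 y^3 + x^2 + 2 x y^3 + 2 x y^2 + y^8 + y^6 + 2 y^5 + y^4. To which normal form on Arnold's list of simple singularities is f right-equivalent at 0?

A_{7}

The Hessian of f at 0 has rank 1. Corank 1: A-series; mu = 7 gives A_7.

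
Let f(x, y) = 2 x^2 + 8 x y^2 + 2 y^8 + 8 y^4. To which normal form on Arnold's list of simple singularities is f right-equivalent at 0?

The Hessian of f at 0 is [[4, 0], [0, 0]] with rank 1, so corank 1. A Groebner basis of the Jacobian ideal J(f) in C{x,y} is {x^4, x^3*y, x/2 + y^2}; counting standard monomials gives mu = 7. Corank 1: A-series; mu = 7 gives A_7.

A_{7}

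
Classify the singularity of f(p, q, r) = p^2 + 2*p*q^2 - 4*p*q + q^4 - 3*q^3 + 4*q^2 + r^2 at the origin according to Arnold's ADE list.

The Hessian of f at 0 has rank 2. Corank 1: A-series; mu = 2 gives A_2.

A2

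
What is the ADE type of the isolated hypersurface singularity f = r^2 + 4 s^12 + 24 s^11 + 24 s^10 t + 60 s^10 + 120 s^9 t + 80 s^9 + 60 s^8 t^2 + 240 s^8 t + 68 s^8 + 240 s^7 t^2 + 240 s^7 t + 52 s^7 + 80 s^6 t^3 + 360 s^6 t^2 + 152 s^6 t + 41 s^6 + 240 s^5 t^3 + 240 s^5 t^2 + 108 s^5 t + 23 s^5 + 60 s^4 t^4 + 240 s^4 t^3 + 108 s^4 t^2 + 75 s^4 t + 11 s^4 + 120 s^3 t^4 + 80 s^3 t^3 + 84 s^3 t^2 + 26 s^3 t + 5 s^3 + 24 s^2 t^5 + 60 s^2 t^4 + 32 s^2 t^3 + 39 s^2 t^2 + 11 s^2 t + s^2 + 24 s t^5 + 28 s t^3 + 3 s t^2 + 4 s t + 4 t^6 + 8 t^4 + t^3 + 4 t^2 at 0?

A2

The Hessian of f at 0 is [[2, 4, 0], [4, 8, 0], [0, 0, 2]] with rank 2, so corank 1. A Groebner basis of the Jacobian ideal J(f) in C{s,t,r} is {t^2, s + 2*t, r}; counting standard monomials gives mu = 2. Corank 1: A-series; mu = 2 gives A_2.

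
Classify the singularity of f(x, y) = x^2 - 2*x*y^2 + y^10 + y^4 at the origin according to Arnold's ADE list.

A9

The Hessian of f at 0 has rank 1. Corank 1: A-series; mu = 9 gives A_9.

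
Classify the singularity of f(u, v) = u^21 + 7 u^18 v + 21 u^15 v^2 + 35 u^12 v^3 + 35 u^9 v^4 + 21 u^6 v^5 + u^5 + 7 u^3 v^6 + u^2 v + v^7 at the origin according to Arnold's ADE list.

D8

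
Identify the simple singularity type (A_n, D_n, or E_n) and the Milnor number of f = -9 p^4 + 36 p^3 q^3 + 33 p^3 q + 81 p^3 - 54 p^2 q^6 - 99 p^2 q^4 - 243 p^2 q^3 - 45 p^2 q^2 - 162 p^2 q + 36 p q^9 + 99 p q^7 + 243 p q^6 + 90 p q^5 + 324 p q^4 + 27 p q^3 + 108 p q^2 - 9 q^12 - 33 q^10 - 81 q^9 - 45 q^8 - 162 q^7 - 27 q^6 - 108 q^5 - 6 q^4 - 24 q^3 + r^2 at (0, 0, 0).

Type E7, Milnor number mu = 7.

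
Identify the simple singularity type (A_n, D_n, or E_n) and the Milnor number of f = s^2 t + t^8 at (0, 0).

Type D_9, Milnor number mu = 9.

The Hessian of f at 0 has rank 0. Corank 2; j^3 = s^2*t has shape L^2 M (L != M), so D-series; mu = 9 gives D_9.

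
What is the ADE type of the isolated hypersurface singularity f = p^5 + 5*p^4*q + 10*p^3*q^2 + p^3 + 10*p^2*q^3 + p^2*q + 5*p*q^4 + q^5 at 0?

D_6

The Hessian of f at 0 has rank 0. Corank 2; j^3 = p^2*(p + q) has shape L^2 M (L != M), so D-series; mu = 6 gives D_6.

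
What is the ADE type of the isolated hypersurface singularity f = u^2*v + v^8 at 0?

The Hessian of f at 0 is [[0, 0], [0, 0]] with rank 0, so corank 2. A Groebner basis of the Jacobian ideal J(f) in C{u,v} is {u^2/8 + v^7, u^3, u*v}; counting standard monomials gives mu = 9. Corank 2; j^3 = u^2*v has shape L^2 M (L != M), so D-series; mu = 9 gives D_9.

D_9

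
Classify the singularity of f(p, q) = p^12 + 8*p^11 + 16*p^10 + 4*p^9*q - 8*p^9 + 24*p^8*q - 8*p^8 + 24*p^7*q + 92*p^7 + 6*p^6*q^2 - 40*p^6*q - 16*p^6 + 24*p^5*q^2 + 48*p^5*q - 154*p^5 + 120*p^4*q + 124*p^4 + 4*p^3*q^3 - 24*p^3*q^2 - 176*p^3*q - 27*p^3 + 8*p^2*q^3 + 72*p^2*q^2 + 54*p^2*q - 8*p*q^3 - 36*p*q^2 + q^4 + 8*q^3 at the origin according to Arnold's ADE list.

E6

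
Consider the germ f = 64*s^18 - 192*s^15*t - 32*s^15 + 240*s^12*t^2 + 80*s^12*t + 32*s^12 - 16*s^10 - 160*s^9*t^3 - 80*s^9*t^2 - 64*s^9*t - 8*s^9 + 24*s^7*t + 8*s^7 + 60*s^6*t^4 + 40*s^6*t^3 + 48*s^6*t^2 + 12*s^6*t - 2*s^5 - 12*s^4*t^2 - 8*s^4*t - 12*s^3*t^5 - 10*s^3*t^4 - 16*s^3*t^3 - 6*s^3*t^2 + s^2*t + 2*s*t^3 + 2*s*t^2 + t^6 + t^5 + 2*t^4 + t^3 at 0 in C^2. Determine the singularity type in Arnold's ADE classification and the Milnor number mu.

Type D_7, Milnor number mu = 7.

The Hessian of f at 0 has rank 0. Corank 2; j^3 = t*(s + t)^2 has shape L^2 M (L != M), so D-series; mu = 7 gives D_7.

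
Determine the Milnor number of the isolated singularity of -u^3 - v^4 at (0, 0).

The Hessian of f at 0 is [[0, 0], [0, 0]] with rank 0, so corank 2. A Groebner basis of the Jacobian ideal J(f) in C{u,v} is {v^3, u^2}; counting standard monomials gives mu = 6. Corank 2; j^3 = -u^3 is a perfect cube, so E-series; the 4-jet and mu = 6 give E_6.

6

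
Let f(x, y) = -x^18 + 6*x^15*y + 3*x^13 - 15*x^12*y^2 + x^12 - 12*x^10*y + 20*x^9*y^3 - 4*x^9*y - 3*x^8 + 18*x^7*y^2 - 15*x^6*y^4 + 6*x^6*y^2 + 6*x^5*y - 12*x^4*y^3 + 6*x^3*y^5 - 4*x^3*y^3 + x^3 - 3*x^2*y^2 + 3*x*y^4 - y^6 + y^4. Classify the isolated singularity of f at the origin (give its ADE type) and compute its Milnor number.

The Hessian of f at 0 is [[0, 0], [0, 0]] with rank 0, so corank 2. A Groebner basis of the Jacobian ideal J(f) in C{x,y} is {x^3, x^2*y, -x^2/2 + x*y^2, y^3}; counting standard monomials gives mu = 6. Corank 2; j^3 = x^3 is a perfect cube, so E-series; the 4-jet and mu = 6 give E_6.

Type E_{6}, Milnor number mu = 6.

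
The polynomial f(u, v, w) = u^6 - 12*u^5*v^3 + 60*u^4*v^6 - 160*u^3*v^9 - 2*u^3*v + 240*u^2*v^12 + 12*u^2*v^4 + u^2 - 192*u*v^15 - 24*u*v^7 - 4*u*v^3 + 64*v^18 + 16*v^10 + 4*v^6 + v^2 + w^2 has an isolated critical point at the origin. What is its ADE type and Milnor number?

The Hessian of f at 0 has rank 3. Corank 0: nondegenerate Morse point, so A_1.

Type A_{1}, Milnor number mu = 1.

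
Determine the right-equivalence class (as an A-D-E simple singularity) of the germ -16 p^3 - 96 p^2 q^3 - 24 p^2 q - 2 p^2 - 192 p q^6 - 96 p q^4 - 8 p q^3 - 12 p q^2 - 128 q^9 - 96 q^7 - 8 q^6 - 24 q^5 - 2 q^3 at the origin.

A_{2}

The Hessian of f at 0 has rank 1. Corank 1: A-series; mu = 2 gives A_2.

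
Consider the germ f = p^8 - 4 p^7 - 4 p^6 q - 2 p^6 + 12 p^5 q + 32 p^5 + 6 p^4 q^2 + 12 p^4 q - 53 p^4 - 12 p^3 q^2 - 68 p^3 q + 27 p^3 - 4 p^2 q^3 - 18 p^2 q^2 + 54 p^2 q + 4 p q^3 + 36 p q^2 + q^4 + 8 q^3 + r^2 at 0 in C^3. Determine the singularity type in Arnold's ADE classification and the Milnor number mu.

The Hessian of f at 0 has rank 1. Corank 2; j^3 = (3*p + 2*q)^3 is a perfect cube, so E-series; the 4-jet and mu = 6 give E_6.

Type E_{6}, Milnor number mu = 6.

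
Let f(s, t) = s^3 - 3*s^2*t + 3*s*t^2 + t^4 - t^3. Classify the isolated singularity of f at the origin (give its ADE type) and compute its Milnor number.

Type E6, Milnor number mu = 6.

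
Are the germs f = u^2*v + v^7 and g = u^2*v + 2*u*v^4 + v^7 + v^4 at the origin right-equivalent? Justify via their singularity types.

No.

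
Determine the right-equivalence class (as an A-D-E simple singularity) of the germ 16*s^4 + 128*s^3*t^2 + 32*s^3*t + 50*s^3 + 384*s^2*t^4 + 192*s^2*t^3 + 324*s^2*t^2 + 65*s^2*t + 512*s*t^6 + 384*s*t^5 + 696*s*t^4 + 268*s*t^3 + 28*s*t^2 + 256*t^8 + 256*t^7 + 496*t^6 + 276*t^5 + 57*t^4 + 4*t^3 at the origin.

D5

The Hessian of f at 0 has rank 0. Corank 2; j^3 = (2*s + t)*(5*s + 2*t)^2 has shape L^2 M (L != M), so D-series; mu = 5 gives D_5.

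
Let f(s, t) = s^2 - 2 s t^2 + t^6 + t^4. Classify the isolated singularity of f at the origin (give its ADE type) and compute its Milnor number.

Type A_5, Milnor number mu = 5.

The Hessian of f at 0 has rank 1. Corank 1: A-series; mu = 5 gives A_5.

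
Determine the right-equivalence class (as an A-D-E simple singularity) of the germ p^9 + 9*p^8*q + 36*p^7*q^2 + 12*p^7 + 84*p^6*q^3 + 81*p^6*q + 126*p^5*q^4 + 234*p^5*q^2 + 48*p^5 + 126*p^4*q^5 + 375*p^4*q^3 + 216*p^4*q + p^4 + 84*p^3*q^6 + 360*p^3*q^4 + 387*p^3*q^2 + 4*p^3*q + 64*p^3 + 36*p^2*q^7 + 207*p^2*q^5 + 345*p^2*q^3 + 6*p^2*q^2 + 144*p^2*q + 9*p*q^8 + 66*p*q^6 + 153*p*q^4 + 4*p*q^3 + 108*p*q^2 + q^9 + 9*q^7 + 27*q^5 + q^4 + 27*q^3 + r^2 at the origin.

The Hessian of f at 0 has rank 1. Corank 2; j^3 = (4*p + 3*q)^3 is a perfect cube, so E-series; the 4-jet and mu = 6 give E_6.

E_6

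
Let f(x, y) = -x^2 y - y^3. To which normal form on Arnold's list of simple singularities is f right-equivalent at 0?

The Hessian of f at 0 has rank 0. Corank 2; j^3 = -y*(x^2 + y^2) splits into three distinct lines over C (the quadratic factor has nonzero discriminant), so D_4.

D_4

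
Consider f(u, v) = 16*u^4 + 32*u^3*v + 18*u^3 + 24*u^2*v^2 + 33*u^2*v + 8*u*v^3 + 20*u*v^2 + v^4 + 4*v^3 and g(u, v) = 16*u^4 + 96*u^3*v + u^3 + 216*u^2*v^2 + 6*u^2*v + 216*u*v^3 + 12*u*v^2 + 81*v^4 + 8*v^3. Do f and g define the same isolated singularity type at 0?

The Hessian of f at 0 has rank 0. Corank 2; j^3 = (2*u + v)*(3*u + 2*v)^2 has shape L^2 M (L != M), so D-series; mu = 5 gives D_5. The Hessian of g at 0 has rank 0. Corank 2; j^3 = (u + 2*v)^3 is a perfect cube, so E-series; the 4-jet and mu = 6 give E_6. f is D_5 but g is E_6, hence not right-equivalent.

No.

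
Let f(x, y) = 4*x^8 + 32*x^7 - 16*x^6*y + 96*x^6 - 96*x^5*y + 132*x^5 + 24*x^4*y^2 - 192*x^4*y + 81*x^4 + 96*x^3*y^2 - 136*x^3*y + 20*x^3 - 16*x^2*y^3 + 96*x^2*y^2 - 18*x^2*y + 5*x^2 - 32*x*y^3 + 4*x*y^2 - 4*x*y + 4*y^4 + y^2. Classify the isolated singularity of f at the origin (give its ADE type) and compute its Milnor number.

Type A_1, Milnor number mu = 1.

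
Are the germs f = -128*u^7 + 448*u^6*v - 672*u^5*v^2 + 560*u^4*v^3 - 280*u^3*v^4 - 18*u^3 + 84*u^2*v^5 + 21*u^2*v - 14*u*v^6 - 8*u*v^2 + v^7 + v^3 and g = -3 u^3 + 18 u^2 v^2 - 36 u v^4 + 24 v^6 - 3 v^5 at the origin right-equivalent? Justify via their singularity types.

The Hessian of f at 0 is [[0, 0], [0, 0]] with rank 0, so corank 2. A Groebner basis of the Jacobian ideal J(f) in C{u,v} is {2187*u*v/14 + v^6 - 729*v^2/14, u*v^2 - v^3/3, u^2 - 5*u*v/6 + v^2/6}; counting standard monomials gives mu = 8. Corank 2; j^3 = -(2*u - v)*(3*u - v)^2 has shape L^2 M (L != M), so D-series; mu = 8 gives D_8. The Hessian of g at 0 is [[0, 0], [0, 0]] with rank 0, so corank 2. A Groebner basis of the Jacobian ideal J(g) in C{u,v} is {v^4, u^3, -u^2/4 + u*v^2}; counting standard monomials gives mu = 8. Corank 2; j^3 = -3*u^3 is a perfect cube, so E-series; the 5-jet and mu = 8 give E_8. f is D_8 but g is E_8, hence not right-equivalent.

No.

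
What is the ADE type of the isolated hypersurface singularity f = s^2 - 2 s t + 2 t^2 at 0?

The Hessian of f at 0 has rank 2. Corank 0: nondegenerate Morse point, so A_1.

A1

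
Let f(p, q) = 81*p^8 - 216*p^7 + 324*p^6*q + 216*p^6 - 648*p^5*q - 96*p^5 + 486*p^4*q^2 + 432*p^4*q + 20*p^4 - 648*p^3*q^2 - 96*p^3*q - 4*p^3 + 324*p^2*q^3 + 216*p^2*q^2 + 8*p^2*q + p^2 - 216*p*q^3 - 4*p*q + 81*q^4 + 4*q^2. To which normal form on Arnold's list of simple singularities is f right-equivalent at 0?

A_3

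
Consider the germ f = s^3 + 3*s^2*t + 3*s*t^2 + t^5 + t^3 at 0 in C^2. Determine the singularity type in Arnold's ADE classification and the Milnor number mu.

The Hessian of f at 0 is [[0, 0], [0, 0]] with rank 0, so corank 2. A Groebner basis of the Jacobian ideal J(f) in C{s,t} is {t^4, s^2 + 2*s*t + t^2}; counting standard monomials gives mu = 8. Corank 2; j^3 = (s + t)^3 is a perfect cube, so E-series; the 5-jet and mu = 8 give E_8.

Type E_8, Milnor number mu = 8.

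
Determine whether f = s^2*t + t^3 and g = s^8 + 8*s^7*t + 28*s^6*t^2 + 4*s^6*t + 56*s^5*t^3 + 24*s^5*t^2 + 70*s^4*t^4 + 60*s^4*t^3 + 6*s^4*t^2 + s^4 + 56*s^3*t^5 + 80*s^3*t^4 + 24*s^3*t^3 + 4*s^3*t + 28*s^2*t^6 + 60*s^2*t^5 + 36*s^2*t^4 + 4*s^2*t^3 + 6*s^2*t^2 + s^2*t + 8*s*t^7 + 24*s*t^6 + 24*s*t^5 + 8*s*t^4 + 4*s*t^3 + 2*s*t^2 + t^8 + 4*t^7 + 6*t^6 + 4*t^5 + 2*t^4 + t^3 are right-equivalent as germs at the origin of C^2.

No.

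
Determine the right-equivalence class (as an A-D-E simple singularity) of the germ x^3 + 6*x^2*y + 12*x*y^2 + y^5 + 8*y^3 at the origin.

E_8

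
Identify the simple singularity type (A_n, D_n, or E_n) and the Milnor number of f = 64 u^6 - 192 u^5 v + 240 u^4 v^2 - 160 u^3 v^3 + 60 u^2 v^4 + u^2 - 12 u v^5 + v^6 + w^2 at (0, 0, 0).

Type A_5, Milnor number mu = 5.

The Hessian of f at 0 has rank 2. Corank 1: A-series; mu = 5 gives A_5.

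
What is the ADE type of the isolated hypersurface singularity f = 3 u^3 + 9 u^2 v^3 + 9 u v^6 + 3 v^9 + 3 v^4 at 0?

E_{6}

The Hessian of f at 0 is [[0, 0], [0, 0]] with rank 0, so corank 2. A Groebner basis of the Jacobian ideal J(f) in C{u,v} is {v^3, u^2}; counting standard monomials gives mu = 6. Corank 2; j^3 = 3*u^3 is a perfect cube, so E-series; the 4-jet and mu = 6 give E_6.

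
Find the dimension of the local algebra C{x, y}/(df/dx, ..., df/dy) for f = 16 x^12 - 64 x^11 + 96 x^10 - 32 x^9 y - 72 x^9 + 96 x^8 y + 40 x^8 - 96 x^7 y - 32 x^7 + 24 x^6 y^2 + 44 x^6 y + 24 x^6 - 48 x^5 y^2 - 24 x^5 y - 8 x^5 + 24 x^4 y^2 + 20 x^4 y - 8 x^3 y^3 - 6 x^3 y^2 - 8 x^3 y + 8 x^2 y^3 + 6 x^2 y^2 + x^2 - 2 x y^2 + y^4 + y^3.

The Hessian of f at 0 is [[2, 0], [0, 0]] with rank 1, so corank 1. A Groebner basis of the Jacobian ideal J(f) in C{x,y} is {y^2, x}; counting standard monomials gives mu = 2. Corank 1: A-series; mu = 2 gives A_2.

2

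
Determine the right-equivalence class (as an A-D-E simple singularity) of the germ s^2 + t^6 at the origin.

A_5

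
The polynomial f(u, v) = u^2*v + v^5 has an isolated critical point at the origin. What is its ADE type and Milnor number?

The Hessian of f at 0 has rank 0. Corank 2; j^3 = u^2*v has shape L^2 M (L != M), so D-series; mu = 6 gives D_6.

Type D6, Milnor number mu = 6.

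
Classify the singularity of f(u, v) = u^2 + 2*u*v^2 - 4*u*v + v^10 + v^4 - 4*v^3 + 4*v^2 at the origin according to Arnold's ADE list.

The Hessian of f at 0 has rank 1. Corank 1: A-series; mu = 9 gives A_9.

A_{9}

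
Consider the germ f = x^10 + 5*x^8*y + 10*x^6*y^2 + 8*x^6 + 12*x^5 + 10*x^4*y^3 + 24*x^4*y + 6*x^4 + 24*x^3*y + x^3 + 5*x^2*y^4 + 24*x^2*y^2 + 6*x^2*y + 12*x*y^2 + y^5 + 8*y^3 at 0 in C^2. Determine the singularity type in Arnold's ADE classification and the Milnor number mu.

The Hessian of f at 0 is [[0, 0], [0, 0]] with rank 0, so corank 2. A Groebner basis of the Jacobian ideal J(f) in C{x,y} is {x^2/128 + x*y^3 + x*y^2/8 + x*y/32 + y^3/4 + y^2/32, y^4, x^3 + 3*x^2/4 + 3*x*y + 8*y^3 + 3*y^2, x^2*y - x^2/8 + 2*x*y^2 - x*y/2 - y^2/2}; counting standard monomials gives mu = 8. Corank 2; j^3 = (x + 2*y)^3 is a perfect cube, so E-series; the 5-jet and mu = 8 give E_8.

Type E8, Milnor number mu = 8.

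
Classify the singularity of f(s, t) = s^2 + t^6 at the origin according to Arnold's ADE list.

A_5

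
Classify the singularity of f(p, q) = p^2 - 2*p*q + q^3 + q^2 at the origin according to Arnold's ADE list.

A2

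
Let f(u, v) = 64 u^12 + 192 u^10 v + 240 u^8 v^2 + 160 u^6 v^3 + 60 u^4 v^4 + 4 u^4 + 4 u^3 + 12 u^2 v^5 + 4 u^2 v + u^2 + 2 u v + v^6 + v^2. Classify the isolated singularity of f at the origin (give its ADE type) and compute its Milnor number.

The Hessian of f at 0 has rank 1. Corank 1: A-series; mu = 5 gives A_5.

Type A_{5}, Milnor number mu = 5.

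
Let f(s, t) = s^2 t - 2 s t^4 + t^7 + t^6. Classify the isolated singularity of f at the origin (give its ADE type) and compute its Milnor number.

The Hessian of f at 0 has rank 0. Corank 2; j^3 = s^2*t has shape L^2 M (L != M), so D-series; mu = 7 gives D_7.

Type D7, Milnor number mu = 7.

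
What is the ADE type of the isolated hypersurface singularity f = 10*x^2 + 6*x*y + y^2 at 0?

A_{1}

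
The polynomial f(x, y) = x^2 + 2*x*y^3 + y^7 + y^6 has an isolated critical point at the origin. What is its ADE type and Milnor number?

The Hessian of f at 0 has rank 1. Corank 1: A-series; mu = 6 gives A_6.

Type A_{6}, Milnor number mu = 6.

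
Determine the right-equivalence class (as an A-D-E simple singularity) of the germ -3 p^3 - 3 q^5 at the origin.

E_8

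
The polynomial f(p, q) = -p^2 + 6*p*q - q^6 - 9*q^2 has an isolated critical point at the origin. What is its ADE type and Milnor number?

The Hessian of f at 0 has rank 1. Corank 1: A-series; mu = 5 gives A_5.

Type A5, Milnor number mu = 5.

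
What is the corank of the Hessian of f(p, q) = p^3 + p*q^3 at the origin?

The Hessian at 0 is [[0, 0], [0, 0]] of rank 0; hence corank 2.

2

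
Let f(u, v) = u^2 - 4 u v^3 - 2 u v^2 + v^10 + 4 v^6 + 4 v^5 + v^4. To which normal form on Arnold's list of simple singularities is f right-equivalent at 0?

A9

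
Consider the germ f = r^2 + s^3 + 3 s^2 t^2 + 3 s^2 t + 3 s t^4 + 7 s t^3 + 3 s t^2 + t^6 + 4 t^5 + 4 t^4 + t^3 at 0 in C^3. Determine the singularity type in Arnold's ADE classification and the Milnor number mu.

The Hessian of f at 0 has rank 1. Corank 2; j^3 = (s + t)^3 is a perfect cube, so E-series; the 4-jet and mu = 7 give E_7.

Type E7, Milnor number mu = 7.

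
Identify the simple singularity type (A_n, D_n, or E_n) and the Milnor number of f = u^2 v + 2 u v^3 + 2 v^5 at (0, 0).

Type D6, Milnor number mu = 6.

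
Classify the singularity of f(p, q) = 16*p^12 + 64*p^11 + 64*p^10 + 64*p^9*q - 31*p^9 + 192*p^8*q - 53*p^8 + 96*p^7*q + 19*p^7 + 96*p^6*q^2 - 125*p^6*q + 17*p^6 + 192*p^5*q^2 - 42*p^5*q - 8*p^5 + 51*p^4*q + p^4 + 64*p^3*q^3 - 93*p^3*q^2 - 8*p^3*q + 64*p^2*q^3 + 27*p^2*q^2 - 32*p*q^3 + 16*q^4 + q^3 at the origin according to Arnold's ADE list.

The Hessian of f at 0 is [[0, 0], [0, 0]] with rank 0, so corank 2. A Groebner basis of the Jacobian ideal J(f) in C{p,q} is {p^3 + 3*q^2, p^2*q + q^2/2, p*q^2, q^3}; counting standard monomials gives mu = 6. Corank 2; j^3 = q^3 is a perfect cube, so E-series; the 4-jet and mu = 6 give E_6.

E_{6}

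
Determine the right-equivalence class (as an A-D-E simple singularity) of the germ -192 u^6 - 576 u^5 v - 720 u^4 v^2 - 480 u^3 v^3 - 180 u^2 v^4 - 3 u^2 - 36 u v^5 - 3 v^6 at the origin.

The Hessian of f at 0 is [[-6, 0], [0, 0]] with rank 1, so corank 1. A Groebner basis of the Jacobian ideal J(f) in C{u,v} is {v^5, u}; counting standard monomials gives mu = 5. Corank 1: A-series; mu = 5 gives A_5.

A5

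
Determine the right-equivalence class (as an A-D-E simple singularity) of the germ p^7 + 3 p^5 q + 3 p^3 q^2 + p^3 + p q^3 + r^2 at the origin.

E7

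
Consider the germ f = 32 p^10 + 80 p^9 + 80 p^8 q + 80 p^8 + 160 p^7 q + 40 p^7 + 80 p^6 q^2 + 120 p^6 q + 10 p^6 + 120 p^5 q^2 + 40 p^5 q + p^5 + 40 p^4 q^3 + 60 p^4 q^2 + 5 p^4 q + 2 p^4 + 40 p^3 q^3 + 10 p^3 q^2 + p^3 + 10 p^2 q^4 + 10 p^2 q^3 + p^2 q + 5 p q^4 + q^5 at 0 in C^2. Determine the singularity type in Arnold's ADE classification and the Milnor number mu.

Type D_6, Milnor number mu = 6.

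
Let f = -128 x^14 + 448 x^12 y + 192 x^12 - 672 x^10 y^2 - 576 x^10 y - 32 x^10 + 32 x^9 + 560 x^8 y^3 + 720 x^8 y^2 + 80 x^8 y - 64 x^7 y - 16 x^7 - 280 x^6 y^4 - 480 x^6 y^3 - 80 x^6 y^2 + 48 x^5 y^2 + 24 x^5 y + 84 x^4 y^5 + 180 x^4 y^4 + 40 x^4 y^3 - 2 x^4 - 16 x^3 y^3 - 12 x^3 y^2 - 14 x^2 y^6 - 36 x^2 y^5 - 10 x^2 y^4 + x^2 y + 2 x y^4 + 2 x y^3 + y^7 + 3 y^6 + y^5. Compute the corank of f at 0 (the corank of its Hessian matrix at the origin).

2

The Hessian at 0 is [[0, 0], [0, 0]] of rank 0; hence corank 2.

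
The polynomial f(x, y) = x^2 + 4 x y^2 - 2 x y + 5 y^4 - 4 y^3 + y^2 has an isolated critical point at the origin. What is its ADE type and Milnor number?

Type A_{3}, Milnor number mu = 3.

The Hessian of f at 0 has rank 1. Corank 1: A-series; mu = 3 gives A_3.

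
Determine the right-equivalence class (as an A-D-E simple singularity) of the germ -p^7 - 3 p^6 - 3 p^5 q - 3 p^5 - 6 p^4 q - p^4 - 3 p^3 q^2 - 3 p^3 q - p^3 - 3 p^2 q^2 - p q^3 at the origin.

The Hessian of f at 0 has rank 0. Corank 2; j^3 = -p^3 is a perfect cube, so E-series; the 4-jet and mu = 7 give E_7.

E7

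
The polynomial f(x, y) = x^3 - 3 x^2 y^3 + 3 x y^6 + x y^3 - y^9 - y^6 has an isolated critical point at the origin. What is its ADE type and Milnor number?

The Hessian of f at 0 has rank 0. Corank 2; j^3 = x^3 is a perfect cube, so E-series; the 4-jet and mu = 7 give E_7.

Type E7, Milnor number mu = 7.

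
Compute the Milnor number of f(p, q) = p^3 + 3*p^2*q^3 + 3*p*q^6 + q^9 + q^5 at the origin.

8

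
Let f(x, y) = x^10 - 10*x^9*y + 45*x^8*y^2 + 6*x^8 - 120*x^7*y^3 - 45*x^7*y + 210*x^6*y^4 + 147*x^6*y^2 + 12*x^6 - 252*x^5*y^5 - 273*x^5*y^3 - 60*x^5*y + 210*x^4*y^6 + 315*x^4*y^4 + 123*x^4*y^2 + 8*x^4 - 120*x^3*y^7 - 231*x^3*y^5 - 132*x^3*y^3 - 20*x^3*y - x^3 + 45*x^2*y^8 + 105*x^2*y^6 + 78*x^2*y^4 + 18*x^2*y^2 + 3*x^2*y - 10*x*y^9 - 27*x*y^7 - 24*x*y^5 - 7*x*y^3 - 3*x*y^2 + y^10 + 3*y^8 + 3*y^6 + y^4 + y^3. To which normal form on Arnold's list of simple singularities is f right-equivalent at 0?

E_7

The Hessian of f at 0 is [[0, 0], [0, 0]] with rank 0, so corank 2. A Groebner basis of the Jacobian ideal J(f) in C{x,y} is {3*x^2/4 - 3*x*y/2 + y^4 - y^3/4 + 3*y^2/4, x^3 - 9*x^2/4 + 9*x*y/2 - y^3/4 - 9*y^2/4, x^2*y - 7*x^2/4 + 7*x*y/2 - 5*y^3/12 - 7*y^2/4, -x^2 + x*y^2 + 2*x*y - 2*y^3/3 - y^2}; counting standard monomials gives mu = 7. Corank 2; j^3 = -(x - y)^3 is a perfect cube, so E-series; the 4-jet and mu = 7 give E_7.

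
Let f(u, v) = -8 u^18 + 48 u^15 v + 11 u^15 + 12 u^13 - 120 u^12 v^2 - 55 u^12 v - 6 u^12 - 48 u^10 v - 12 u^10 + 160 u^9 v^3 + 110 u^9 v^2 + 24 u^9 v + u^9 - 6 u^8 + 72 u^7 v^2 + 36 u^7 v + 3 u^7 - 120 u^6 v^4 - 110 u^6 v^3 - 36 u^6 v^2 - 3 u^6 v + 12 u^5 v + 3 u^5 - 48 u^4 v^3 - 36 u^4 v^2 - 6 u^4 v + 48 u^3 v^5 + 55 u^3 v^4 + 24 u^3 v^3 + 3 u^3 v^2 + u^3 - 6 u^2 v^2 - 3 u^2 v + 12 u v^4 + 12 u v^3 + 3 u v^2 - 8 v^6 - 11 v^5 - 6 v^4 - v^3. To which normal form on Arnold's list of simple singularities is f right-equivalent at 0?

E_8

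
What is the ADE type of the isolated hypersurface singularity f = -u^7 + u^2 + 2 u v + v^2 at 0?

A_6

The Hessian of f at 0 has rank 1. Corank 1: A-series; mu = 6 gives A_6.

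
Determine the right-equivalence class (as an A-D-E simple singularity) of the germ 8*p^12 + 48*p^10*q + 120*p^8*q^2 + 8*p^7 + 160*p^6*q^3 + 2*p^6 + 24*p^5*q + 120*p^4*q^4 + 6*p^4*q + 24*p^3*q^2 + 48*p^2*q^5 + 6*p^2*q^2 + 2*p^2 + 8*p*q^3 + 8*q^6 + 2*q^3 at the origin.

A_2

The Hessian of f at 0 has rank 1. Corank 1: A-series; mu = 2 gives A_2.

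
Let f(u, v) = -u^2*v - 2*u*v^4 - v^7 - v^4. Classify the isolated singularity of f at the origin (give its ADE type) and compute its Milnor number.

Type D_{5}, Milnor number mu = 5.

The Hessian of f at 0 has rank 0. Corank 2; j^3 = -u^2*v has shape L^2 M (L != M), so D-series; mu = 5 gives D_5.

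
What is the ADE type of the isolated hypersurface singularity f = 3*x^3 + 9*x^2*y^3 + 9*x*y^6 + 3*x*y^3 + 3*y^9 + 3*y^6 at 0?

The Hessian of f at 0 is [[0, 0], [0, 0]] with rank 0, so corank 2. A Groebner basis of the Jacobian ideal J(f) in C{x,y} is {x^3, x*y^2, 3*x^2 + y^3}; counting standard monomials gives mu = 7. Corank 2; j^3 = 3*x^3 is a perfect cube, so E-series; the 4-jet and mu = 7 give E_7.

E_7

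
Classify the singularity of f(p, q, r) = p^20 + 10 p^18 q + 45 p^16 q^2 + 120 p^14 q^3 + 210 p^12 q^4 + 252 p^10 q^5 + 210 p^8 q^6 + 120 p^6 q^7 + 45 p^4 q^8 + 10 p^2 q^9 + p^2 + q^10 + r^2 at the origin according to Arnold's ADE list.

A_9

The Hessian of f at 0 has rank 2. Corank 1: A-series; mu = 9 gives A_9.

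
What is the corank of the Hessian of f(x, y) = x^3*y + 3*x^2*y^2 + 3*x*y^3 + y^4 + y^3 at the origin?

The Hessian at 0 is [[0, 0], [0, 0]] of rank 0; hence corank 2.

2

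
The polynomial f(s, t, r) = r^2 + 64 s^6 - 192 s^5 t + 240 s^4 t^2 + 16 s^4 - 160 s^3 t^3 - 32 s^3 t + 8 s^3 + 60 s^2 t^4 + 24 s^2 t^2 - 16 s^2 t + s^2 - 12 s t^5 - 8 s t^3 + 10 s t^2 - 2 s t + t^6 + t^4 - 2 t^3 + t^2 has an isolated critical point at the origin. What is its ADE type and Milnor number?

The Hessian of f at 0 has rank 2. Corank 1: A-series; mu = 5 gives A_5.

Type A5, Milnor number mu = 5.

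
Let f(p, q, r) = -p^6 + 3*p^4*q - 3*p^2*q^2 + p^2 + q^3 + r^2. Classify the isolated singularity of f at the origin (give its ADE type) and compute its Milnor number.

Type A_2, Milnor number mu = 2.

The Hessian of f at 0 is [[2, 0, 0], [0, 0, 0], [0, 0, 2]] with rank 2, so corank 1. A Groebner basis of the Jacobian ideal J(f) in C{p,q,r} is {q^2, p, r}; counting standard monomials gives mu = 2. Corank 1: A-series; mu = 2 gives A_2.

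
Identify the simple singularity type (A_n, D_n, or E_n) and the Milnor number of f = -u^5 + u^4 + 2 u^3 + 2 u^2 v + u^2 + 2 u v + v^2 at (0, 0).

Type A_4, Milnor number mu = 4.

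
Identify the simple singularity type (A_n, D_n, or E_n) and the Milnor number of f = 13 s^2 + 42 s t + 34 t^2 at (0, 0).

Type A_1, Milnor number mu = 1.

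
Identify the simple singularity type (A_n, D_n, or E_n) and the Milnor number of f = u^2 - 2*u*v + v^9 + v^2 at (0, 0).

The Hessian of f at 0 is [[2, -2], [-2, 2]] with rank 1, so corank 1. A Groebner basis of the Jacobian ideal J(f) in C{u,v} is {v^8, u - v}; counting standard monomials gives mu = 8. Corank 1: A-series; mu = 8 gives A_8.

Type A_{8}, Milnor number mu = 8.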